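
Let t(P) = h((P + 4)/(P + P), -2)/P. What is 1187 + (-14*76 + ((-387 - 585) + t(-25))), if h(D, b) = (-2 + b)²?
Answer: -21241/25 ≈ -849.64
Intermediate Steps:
t(P) = 16/P (t(P) = (-2 - 2)²/P = (-4)²/P = 16/P)
1187 + (-14*76 + ((-387 - 585) + t(-25))) = 1187 + (-14*76 + ((-387 - 585) + 16/(-25))) = 1187 + (-1064 + (-972 + 16*(-1/25))) = 1187 + (-1064 + (-972 - 16/25)) = 1187 + (-1064 - 24316/25) = 1187 - 50916/25 = -21241/25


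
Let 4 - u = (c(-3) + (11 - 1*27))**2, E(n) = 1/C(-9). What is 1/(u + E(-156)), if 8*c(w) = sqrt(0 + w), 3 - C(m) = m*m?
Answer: -1569751872/395823055417 - 24920064*I*sqrt(3)/395823055417 ≈ -0.0039658 - 0.00010905*I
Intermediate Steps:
C(m) = 3 - m**2 (C(m) = 3 - m*m = 3 - m**2)
c(w) = sqrt(w)/8 (c(w) = sqrt(0 + w)/8 = sqrt(w)/8)
E(n) = -1/78 (E(n) = 1/(3 - 1*(-9)**2) = 1/(3 - 1*81) = 1/(3 - 81) = 1/(-78) = -1/78)
u = 4 - (-16 + I*sqrt(3)/8)**2 (u = 4 - (sqrt(-3)/8 + (11 - 1*27))**2 = 4 - ((I*sqrt(3))/8 + (11 - 27))**2 = 4 - (I*sqrt(3)/8 - 16)**2 = 4 - (-16 + I*sqrt(3)/8)**2 ≈ -251.95 + 6.9282*I)
1/(u + E(-156)) = 1/((-16125/64 + 4*I*sqrt(3)) - 1/78) = 1/(-628907/2496 + 4*I*sqrt(3))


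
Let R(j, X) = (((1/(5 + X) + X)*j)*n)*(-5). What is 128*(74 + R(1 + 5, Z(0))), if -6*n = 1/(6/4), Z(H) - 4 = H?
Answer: 303104/27 ≈ 11226.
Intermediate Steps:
Z(H) = 4 + H
n = -1/9 (n = -1/(6*(6/4)) = -1/(6*(6*(1/4))) = -1/(6*3/2) = -1/6*2/3 = -1/9 ≈ -0.11111)
R(j, X) = 5*j*(X + 1/(5 + X))/9 (R(j, X) = (((1/(5 + X) + X)*j)*(-1/9))*(-5) = (((X + 1/(5 + X))*j)*(-1/9))*(-5) = ((j*(X + 1/(5 + X)))*(-1/9))*(-5) = -j*(X + 1/(5 + X))/9*(-5) = 5*j*(X + 1/(5 + X))/9)
128*(74 + R(1 + 5, Z(0))) = 128*(74 + 5*(1 + 5)*(1 + (4 + 0)**2 + 5*(4 + 0))/(9*(5 + (4 + 0)))) = 128*(74 + (5/9)*6*(1 + 4**2 + 5*4)/(5 + 4)) = 128*(74 + (5/9)*6*(1 + 16 + 20)/9) = 128*(74 + (5/9)*6*(1/9)*37) = 128*(74 + 370/27) = 128*(2368/27) = 303104/27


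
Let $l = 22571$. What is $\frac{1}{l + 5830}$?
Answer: $\frac{1}{28401} \approx 3.521 \cdot 10^{-5}$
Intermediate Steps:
$\frac{1}{l + 5830} = \frac{1}{22571 + 5830} = \frac{1}{28401}$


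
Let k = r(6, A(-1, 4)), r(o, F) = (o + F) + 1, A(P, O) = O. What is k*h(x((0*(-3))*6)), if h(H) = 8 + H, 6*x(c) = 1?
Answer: 539/6 ≈ 89.833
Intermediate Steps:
r(o, F) = 1 + F + o (r(o, F) = (F + o) + 1 = 1 + F + o)
k = 11 (k = 1 + 4 + 6 = 11)
x(c) = ⅙ (x(c) = (⅙)*1 = ⅙)
k*h(x((0*(-3))*6)) = 11*(8 + ⅙) = 11*(49/6) = 539/6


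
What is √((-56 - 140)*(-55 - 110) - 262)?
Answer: √32078 ≈ 179.10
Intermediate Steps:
√((-56 - 140)*(-55 - 110) - 262) = √(-196*(-165) - 262) = √(32340 - 262) = √32078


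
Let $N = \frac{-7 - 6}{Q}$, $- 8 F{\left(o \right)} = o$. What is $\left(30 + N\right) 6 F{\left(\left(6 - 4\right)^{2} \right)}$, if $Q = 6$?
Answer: $- \frac{167}{2} \approx -83.5$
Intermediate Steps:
$F{\left(o \right)} = - \frac{o}{8}$
$N = - \frac{13}{6}$ ($N = \frac{-7 - 6}{6} = \left(-7 - 6\right) \frac{1}{6} = \left(-13\right) \frac{1}{6} = - \frac{13}{6} \approx -2.1667$)
$\left(30 + N\right) 6 F{\left(\left(6 - 4\right)^{2} \right)} = \left(30 - \frac{13}{6}\right) 6 \left(- \frac{\left(6 - 4\right)^{2}}{8}\right) = \frac{167 \cdot 6 \left(- \frac{2^{2}}{8}\right)}{6} = \frac{167 \cdot 6 \left(\left(- \frac{1}{8}\right) 4\right)}{6} = \frac{167 \cdot 6 \left(- \frac{1}{2}\right)}{6} = \frac{167}{6} \left(-3\right) = - \frac{167}{2}$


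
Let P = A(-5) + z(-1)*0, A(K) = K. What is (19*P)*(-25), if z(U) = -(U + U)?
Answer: 2375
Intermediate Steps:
z(U) = -2*U
P = -5 (P = -5 - 2*(-1)*0 = -5 + 2*0 = -5 + 0 = -5)
(19*P)*(-25) = (19*(-5))*(-25) = -95*(-25) = 2375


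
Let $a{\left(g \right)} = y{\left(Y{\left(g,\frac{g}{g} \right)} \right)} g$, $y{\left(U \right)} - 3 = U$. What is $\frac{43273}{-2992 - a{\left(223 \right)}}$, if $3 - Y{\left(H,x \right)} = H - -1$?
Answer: $\frac{43273}{45622} \approx 0.94851$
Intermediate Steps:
$Y{\left(H,x \right)} = 2 - H$ ($Y{\left(H,x \right)} = 3 - \left(H - -1\right) = 3 - \left(H + 1\right) = 3 - \left(1 + H\right) = 2 - H$)
$y{\left(U \right)} = 3 + U$
$a{\left(g \right)} = g \left(5 - g\right)$ ($a{\left(g \right)} = \left(3 - \left(-2 + g\right)\right) g = \left(5 - g\right) g = g \left(5 - g\right)$)
$\frac{43273}{-2992 - a{\left(223 \right)}} = \frac{43273}{-2992 - 223 \left(5 - 223\right)} = \frac{43273}{-2992 - 223 \left(-218\right)} = \frac{43273}{-2992 - -48614} = \frac{43273}{-2992 + 48614} = \frac{43273}{45622}$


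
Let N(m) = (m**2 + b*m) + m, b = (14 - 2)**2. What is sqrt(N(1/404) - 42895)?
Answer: I*sqrt(7001091739)/404 ≈ 207.11*I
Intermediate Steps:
b = 144 (b = 12**2 = 144)
N(m) = m**2 + 145*m (N(m) = (m**2 + 144*m) + m = m**2 + 145*m)
sqrt(N(1/404) - 42895) = sqrt((145 + 1/404)/404 - 42895) = sqrt((1/404)*(58581/404) - 42895) = sqrt(58581/163216 - 42895) = sqrt(-7001091739/163216) = I*sqrt(7001091739)/404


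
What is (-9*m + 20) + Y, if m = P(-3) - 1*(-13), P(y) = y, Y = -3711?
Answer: -3781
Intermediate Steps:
m = 10 (m = -3 - 1*(-13) = -3 + 13 = 10)
(-9*m + 20) + Y = (-9*10 + 20) - 3711 = (-90 + 20) - 3711 = -70 - 3711 = -3781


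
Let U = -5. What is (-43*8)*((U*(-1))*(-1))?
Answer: 1720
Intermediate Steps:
(-43*8)*((U*(-1))*(-1)) = (-43*8)*(-5*(-1)*(-1)) = -1720*(-1) = -344*(-5) = 1720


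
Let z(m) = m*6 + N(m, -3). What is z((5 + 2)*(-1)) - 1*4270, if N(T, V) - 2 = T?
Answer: -4317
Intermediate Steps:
N(T, V) = 2 + T
z(m) = 2 + 7*m (z(m) = m*6 + (2 + m) = 6*m + (2 + m) = 2 + 7*m)
z((5 + 2)*(-1)) - 1*4270 = (2 + 7*((5 + 2)*(-1))) - 1*4270 = (2 + 7*(7*(-1))) - 4270 = (2 + 7*(-7)) - 4270 = (2 - 49) - 4270 = -47 - 4270 = -4317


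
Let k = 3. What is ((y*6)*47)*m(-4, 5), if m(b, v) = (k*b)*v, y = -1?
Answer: 16920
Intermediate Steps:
m(b, v) = 3*b*v (m(b, v) = (3*b)*v = 3*b*v)
((y*6)*47)*m(-4, 5) = (-1*6*47)*(3*(-4)*5) = -6*47*(-60) = -282*(-60) = 16920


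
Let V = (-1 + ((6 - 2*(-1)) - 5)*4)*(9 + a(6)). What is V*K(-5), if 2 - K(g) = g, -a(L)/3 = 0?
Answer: 693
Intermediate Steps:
a(L) = 0 (a(L) = -3*0 = 0)
V = 99 (V = (-1 + ((6 - 2*(-1)) - 5)*4)*(9 + 0) = (-1 + ((6 + 2) - 5)*4)*9 = (-1 + (8 - 5)*4)*9 = (-1 + 3*4)*9 = (-1 + 12)*9 = 11*9 = 99)
K(g) = 2 - g
V*K(-5) = 99*(2 - 1*(-5)) = 99*(2 + 5) = 99*7 = 693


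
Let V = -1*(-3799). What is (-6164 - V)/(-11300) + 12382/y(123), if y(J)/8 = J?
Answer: 114116/8475 ≈ 13.465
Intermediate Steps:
V = 3799
y(J) = 8*J
(-6164 - V)/(-11300) + 12382/y(123) = (-6164 - 1*3799)/(-11300) + 12382/((8*123)) = (-6164 - 3799)*(-1/11300) + 12382/984 = -9963*(-1/11300) + 12382*(1/984) = 9963/11300 + 151/12 = 114116/8475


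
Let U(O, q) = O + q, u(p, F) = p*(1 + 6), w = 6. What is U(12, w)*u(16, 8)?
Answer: 2016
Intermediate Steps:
u(p, F) = 7*p (u(p, F) = p*7 = 7*p)
U(12, w)*u(16, 8) = (12 + 6)*(7*16) = 18*112 = 2016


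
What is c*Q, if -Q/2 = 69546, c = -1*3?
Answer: 417276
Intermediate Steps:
c = -3
Q = -139092 (Q = -2*69546 = -139092)
c*Q = -3*(-139092) = 417276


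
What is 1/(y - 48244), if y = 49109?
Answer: 1/865 ≈ 0.0011561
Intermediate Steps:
1/(y - 48244) = 1/(49109 - 48244) = 1/865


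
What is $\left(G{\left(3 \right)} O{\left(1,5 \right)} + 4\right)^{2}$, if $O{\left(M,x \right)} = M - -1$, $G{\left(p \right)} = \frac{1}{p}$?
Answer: $\frac{196}{9} \approx 21.778$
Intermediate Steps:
$O{\left(M,x \right)} = 1 + M$ ($O{\left(M,x \right)} = M + 1 = 1 + M$)
$\left(G{\left(3 \right)} O{\left(1,5 \right)} + 4\right)^{2} = \left(\frac{1 + 1}{3} + 4\right)^{2} = \left(\frac{1}{3} \cdot 2 + 4\right)^{2} = \left(\frac{2}{3} + 4\right)^{2} = \left(\frac{14}{3}\right)^{2} = \frac{196}{9}$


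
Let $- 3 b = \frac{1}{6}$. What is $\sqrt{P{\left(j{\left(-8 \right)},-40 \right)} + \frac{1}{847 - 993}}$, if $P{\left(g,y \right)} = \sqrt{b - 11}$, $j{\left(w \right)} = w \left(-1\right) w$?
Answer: $\frac{\sqrt{-1314 + 31974 i \sqrt{398}}}{438} \approx 1.288 + 1.2907 i$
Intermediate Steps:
$b = - \frac{1}{18}$ ($b = - \frac{1}{3 \cdot 6} = \left(- \frac{1}{3}\right) \frac{1}{6} = - \frac{1}{18} \approx -0.055556$)
$j{\left(w \right)} = - w^{2}$ ($j{\left(w \right)} = - w w = - w^{2}$)
$P{\left(g,y \right)} = \frac{i \sqrt{398}}{6}$ ($P{\left(g,y \right)} = \sqrt{- \frac{1}{18} - 11} = \sqrt{- \frac{199}{18}} = \frac{i \sqrt{398}}{6}$)
$\sqrt{P{\left(j{\left(-8 \right)},-40 \right)} + \frac{1}{847 - 993}} = \sqrt{\frac{i \sqrt{398}}{6} + \frac{1}{847 - 993}} = \sqrt{\frac{i \sqrt{398}}{6} + \frac{1}{-146}} = \sqrt{\frac{i \sqrt{398}}{6} - \frac{1}{146}} = \sqrt{- \frac{1}{146} + \frac{i \sqrt{398}}{6}}$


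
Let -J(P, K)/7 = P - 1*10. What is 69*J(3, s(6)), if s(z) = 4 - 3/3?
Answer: 3381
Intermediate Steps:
s(z) = 3 (s(z) = 4 - 3*⅓ = 4 - 1 = 3)
J(P, K) = 70 - 7*P (J(P, K) = -7*(P - 1*10) = -7*(P - 10) = -7*(-10 + P) = 70 - 7*P)
69*J(3, s(6)) = 69*(70 - 7*3) = 69*(70 - 21) = 69*49 = 3381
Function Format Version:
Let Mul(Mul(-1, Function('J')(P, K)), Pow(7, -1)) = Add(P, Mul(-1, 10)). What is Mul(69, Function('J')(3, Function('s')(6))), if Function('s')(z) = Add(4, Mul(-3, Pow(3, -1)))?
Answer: 3381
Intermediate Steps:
Function('s')(z) = 3 (Function('s')(z) = Add(4, Mul(-3, Rational(1, 3))) = Add(4, -1) = 3)
Function('J')(P, K) = Add(70, Mul(-7, P)) (Function('J')(P, K) = Mul(-7, Add(P, Mul(-1, 10))) = Mul(-7, Add(P, -10)) = Mul(-7, Add(-10, P)) = Add(70, Mul(-7, P)))
Mul(69, Function('J')(3, Function('s')(6))) = Mul(69, Add(70, Mul(-7, 3))) = Mul(69, Add(70, -21)) = Mul(69, 49) = 3381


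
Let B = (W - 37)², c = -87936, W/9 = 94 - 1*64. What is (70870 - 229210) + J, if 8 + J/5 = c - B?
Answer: -869505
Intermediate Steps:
W = 270 (W = 9*(94 - 1*64) = 9*(94 - 64) = 9*30 = 270)
B = 54289 (B = (270 - 37)² = 233² = 54289)
J = -711165 (J = -40 + 5*(-87936 - 1*54289) = -40 + 5*(-87936 - 54289) = -40 + 5*(-142225) = -40 - 711125 = -711165)
(70870 - 229210) + J = (70870 - 229210) - 711165 = -158340 - 711165 = -869505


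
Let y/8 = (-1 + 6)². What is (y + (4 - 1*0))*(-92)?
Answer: -18768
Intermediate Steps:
y = 200 (y = 8*(-1 + 6)² = 8*5² = 8*25 = 200)
(y + (4 - 1*0))*(-92) = (200 + (4 - 1*0))*(-92) = (200 + (4 + 0))*(-92) = (200 + 4)*(-92) = 204*(-92) = -18768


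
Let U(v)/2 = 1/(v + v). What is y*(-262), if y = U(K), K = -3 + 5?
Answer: -131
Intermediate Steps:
K = 2
U(v) = 1/v (U(v) = 2/(v + v) = 2/((2*v)) = 2*(1/(2*v)) = 1/v)
y = 1/2 ≈ 0.50000
y*(-262) = (1/2)*(-262) = -131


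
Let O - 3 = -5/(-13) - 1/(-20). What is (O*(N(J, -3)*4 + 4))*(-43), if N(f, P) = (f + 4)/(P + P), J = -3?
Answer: -38399/78 ≈ -492.29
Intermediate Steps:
N(f, P) = (4 + f)/(2*P) (N(f, P) = (4 + f)/((2*P)) = (4 + f)*(1/(2*P)) = (4 + f)/(2*P))
O = 893/260 (O = 3 + (-5/(-13) - 1/(-20)) = 3 + (-5*(-1/13) - 1*(-1/20)) = 3 + (5/13 + 1/20) = 3 + 113/260 = 893/260 ≈ 3.4346)
(O*(N(J, -3)*4 + 4))*(-43) = (893*(((½)*(4 - 3)/(-3))*4 + 4)/260)*(-43) = (893*(((½)*(-⅓)*1)*4 + 4)/260)*(-43) = (893*(-⅙*4 + 4)/260)*(-43) = (893*(-⅔ + 4)/260)*(-43) = ((893/260)*(10/3))*(-43) = (893/78)*(-43) = -38399/78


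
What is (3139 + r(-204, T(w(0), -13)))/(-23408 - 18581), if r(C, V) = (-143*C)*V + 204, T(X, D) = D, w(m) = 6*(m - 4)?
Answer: 375893/41989 ≈ 8.9522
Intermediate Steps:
w(m) = -24 + 6*m (w(m) = 6*(-4 + m) = -24 + 6*m)
r(C, V) = 204 - 143*C*V (r(C, V) = -143*C*V + 204 = 204 - 143*C*V)
(3139 + r(-204, T(w(0), -13)))/(-23408 - 18581) = (3139 + (204 - 143*(-204)*(-13)))/(-23408 - 18581) = (3139 + (204 - 379236))/(-41989) = (3139 - 379032)*(-1/41989) = -375893*(-1/41989) = 375893/41989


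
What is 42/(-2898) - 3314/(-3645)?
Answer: 75007/83835 ≈ 0.89470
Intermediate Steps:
42/(-2898) - 3314/(-3645) = 42*(-1/2898) - 3314*(-1/3645) = -1/69 + 3314/3645 = 75007/83835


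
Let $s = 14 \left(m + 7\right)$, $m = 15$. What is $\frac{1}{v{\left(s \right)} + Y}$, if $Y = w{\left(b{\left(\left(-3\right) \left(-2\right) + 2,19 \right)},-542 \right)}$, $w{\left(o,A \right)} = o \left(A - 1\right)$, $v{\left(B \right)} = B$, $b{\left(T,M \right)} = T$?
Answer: $- \frac{1}{4036} \approx -0.00024777$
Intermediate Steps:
$s = 308$ ($s = 14 \left(15 + 7\right) = 14 \cdot 22 = 308$)
$w{\left(o,A \right)} = o \left(-1 + A\right)$ ($w{\left(o,A \right)} = o \left(A - 1\right) = o \left(-1 + A\right)$)
$Y = -4344$ ($Y = \left(\left(-3\right) \left(-2\right) + 2\right) \left(-1 - 542\right) = \left(6 + 2\right) \left(-543\right) = 8 \left(-543\right) = -4344$)
$\frac{1}{v{\left(s \right)} + Y} = \frac{1}{308 - 4344} = \frac{1}{-4036} = - \frac{1}{4036}$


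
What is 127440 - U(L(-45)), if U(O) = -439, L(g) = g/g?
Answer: 127879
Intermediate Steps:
L(g) = 1
127440 - U(L(-45)) = 127440 - 1*(-439) = 127440 + 439 = 127879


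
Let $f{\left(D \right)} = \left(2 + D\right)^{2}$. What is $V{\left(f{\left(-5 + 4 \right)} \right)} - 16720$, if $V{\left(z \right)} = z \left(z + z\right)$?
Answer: $-16718$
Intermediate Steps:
$V{\left(z \right)} = 2 z^{2}$ ($V{\left(z \right)} = z 2 z = 2 z^{2}$)
$V{\left(f{\left(-5 + 4 \right)} \right)} - 16720 = 2 \left(\left(2 + \left(-5 + 4\right)\right)^{2}\right)^{2} - 16720 = 2 \left(\left(2 - 1\right)^{2}\right)^{2} - 16720 = 2 \left(1^{2}\right)^{2} - 16720 = 2 \cdot 1^{2} - 16720 = 2 \cdot 1 - 16720 = 2 - 16720 = -16718$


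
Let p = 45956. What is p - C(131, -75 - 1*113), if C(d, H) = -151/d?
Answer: 6020387/131 ≈ 45957.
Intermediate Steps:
p - C(131, -75 - 1*113) = 45956 - (-151)/131 = 45956 - 1*(-151/131) = 45956 + 151/131 = 6020387/131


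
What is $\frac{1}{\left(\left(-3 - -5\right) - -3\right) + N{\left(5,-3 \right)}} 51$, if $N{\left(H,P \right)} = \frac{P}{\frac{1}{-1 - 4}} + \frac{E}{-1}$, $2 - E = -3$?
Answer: $\frac{17}{5} \approx 3.4$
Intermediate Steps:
$E = 5$ ($E = 2 - -3 = 2 + 3 = 5$)
$N{\left(H,P \right)} = -5 - 5 P$ ($N{\left(H,P \right)} = \frac{P}{\frac{1}{-1 - 4}} + \frac{5}{-1} = \frac{P}{\frac{1}{-5}} + 5 \left(-1\right) = \frac{P}{- \frac{1}{5}} - 5 = P \left(-5\right) - 5 = - 5 P - 5 = -5 - 5 P$)
$\frac{1}{\left(\left(-3 - -5\right) - -3\right) + N{\left(5,-3 \right)}} 51 = \frac{1}{\left(\left(-3 - -5\right) - -3\right) - -10} \cdot 51 = \frac{1}{\left(\left(-3 + 5\right) + 3\right) + \left(-5 + 15\right)} 51 = \frac{1}{\left(2 + 3\right) + 10} \cdot 51 = \frac{1}{5 + 10} \cdot 51 = \frac{1}{15} \cdot 51 = \frac{17}{5}$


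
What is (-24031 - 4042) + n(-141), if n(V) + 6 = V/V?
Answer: -28078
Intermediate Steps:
n(V) = -5 (n(V) = -6 + V/V = -6 + 1 = -5)
(-24031 - 4042) + n(-141) = (-24031 - 4042) - 5 = -28073 - 5 = -28078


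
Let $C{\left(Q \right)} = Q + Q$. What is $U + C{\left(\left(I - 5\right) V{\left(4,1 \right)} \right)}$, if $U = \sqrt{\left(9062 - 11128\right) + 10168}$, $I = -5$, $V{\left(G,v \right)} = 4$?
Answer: $-80 + \sqrt{8102} \approx 10.011$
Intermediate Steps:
$C{\left(Q \right)} = 2 Q$
$U = \sqrt{8102}$ ($U = \sqrt{\left(9062 - 11128\right) + 10168} = \sqrt{-2066 + 10168} = \sqrt{8102} \approx 90.011$)
$U + C{\left(\left(I - 5\right) V{\left(4,1 \right)} \right)} = \sqrt{8102} + 2 \left(-5 - 5\right) 4 = \sqrt{8102} + 2 \left(\left(-10\right) 4\right) = \sqrt{8102} + 2 \left(-40\right) = \sqrt{8102} - 80 = -80 + \sqrt{8102}$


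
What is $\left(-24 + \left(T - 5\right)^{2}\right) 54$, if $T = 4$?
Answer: $-1242$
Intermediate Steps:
$\left(-24 + \left(T - 5\right)^{2}\right) 54 = \left(-24 + \left(4 - 5\right)^{2}\right) 54 = \left(-24 + \left(-1\right)^{2}\right) 54 = \left(-24 + 1\right) 54 = \left(-23\right) 54 = -1242$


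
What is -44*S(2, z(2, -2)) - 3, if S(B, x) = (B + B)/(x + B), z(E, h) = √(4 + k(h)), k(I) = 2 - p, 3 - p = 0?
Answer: -355 + 176*√3 ≈ -50.159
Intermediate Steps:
p = 3 (p = 3 - 1*0 = 3 + 0 = 3)
k(I) = -1 (k(I) = 2 - 1*3 = 2 - 3 = -1)
z(E, h) = √3 (z(E, h) = √(4 - 1) = √3)
S(B, x) = 2*B/(B + x) (S(B, x) = (2*B)/(B + x) = 2*B/(B + x))
-44*S(2, z(2, -2)) - 3 = -88*2/(2 + √3) - 3 = -176/(2 + √3) - 3 = -3 - 176/(2 + √3)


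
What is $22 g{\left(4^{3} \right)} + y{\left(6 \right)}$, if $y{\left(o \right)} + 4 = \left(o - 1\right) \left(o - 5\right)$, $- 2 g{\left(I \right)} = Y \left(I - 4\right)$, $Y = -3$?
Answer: $1981$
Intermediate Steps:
$g{\left(I \right)} = -6 + \frac{3 I}{2}$ ($g{\left(I \right)} = - \frac{\left(-3\right) \left(I - 4\right)}{2} = - \frac{\left(-3\right) \left(-4 + I\right)}{2} = - \frac{12 - 3 I}{2} = -6 + \frac{3 I}{2}$)
$y{\left(o \right)} = -4 + \left(-1 + o\right) \left(-5 + o\right)$ ($y{\left(o \right)} = -4 + \left(o - 1\right) \left(o - 5\right) = -4 + \left(-1 + o\right) \left(-5 + o\right)$)
$22 g{\left(4^{3} \right)} + y{\left(6 \right)} = 22 \left(-6 + \frac{3 \cdot 4^{3}}{2}\right) + \left(1 + 6^{2} - 36\right) = 22 \left(-6 + \frac{3}{2} \cdot 64\right) + \left(1 + 36 - 36\right) = 22 \left(-6 + 96\right) + 1 = 22 \cdot 90 + 1 = 1980 + 1 = 1981$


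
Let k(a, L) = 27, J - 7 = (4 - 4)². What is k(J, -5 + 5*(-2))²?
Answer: 729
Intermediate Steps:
J = 7 (J = 7 + (4 - 4)² = 7 + 0² = 7 + 0 = 7)
k(J, -5 + 5*(-2))² = 27² = 729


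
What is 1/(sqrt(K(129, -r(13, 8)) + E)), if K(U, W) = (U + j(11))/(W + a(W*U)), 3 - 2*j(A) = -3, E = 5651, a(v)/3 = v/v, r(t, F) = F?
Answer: sqrt(140615)/28123 ≈ 0.013334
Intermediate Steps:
a(v) = 3 (a(v) = 3*(v/v) = 3*1 = 3)
j(A) = 3 (j(A) = 3/2 - 1/2*(-3) = 3/2 + 3/2 = 3)
K(U, W) = (3 + U)/(3 + W) (K(U, W) = (U + 3)/(W + 3) = (3 + U)/(3 + W))
1/(sqrt(K(129, -r(13, 8)) + E)) = 1/(sqrt((3 + 129)/(3 - 1*8) + 5651)) = 1/(sqrt(132/(3 - 8) + 5651)) = 1/(sqrt(132/(-5) + 5651)) = 1/(sqrt(-1/5*132 + 5651)) = 1/(sqrt(-132/5 + 5651)) = 1/(sqrt(28123/5)) = 1/(sqrt(140615)/5) = sqrt(140615)/28123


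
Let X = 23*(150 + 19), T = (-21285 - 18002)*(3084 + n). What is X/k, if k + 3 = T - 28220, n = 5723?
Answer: -3887/346028832 ≈ -1.1233e-5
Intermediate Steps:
T = -346000609 (T = (-21285 - 18002)*(3084 + 5723) = -39287*8807 = -346000609)
X = 3887 (X = 23*169 = 3887)
k = -346028832 (k = -3 + (-346000609 - 28220) = -3 - 346028829 = -346028832)
X/k = 3887/(-346028832) = 3887*(-1/346028832) = -3887/346028832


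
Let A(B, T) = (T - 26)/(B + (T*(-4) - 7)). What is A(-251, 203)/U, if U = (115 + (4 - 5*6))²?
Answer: -177/8475470 ≈ -2.0884e-5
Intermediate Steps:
U = 7921 (U = (115 + (4 - 30))² = (115 - 26)² = 89² = 7921)
A(B, T) = (-26 + T)/(-7 + B - 4*T) (A(B, T) = (-26 + T)/(B + (-4*T - 7)) = (-26 + T)/(B + (-7 - 4*T)) = (-26 + T)/(-7 + B - 4*T))
A(-251, 203)/U = ((26 - 1*203)/(7 - 1*(-251) + 4*203))/7921 = ((26 - 203)/(7 + 251 + 812))*(1/7921) = (-177/1070)*(1/7921) = ((1/1070)*(-177))*(1/7921) = -177/1070*1/7921 = -177/8475470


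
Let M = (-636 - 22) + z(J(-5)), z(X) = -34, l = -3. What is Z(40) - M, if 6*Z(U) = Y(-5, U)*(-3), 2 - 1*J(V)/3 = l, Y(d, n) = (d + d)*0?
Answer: 692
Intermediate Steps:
Y(d, n) = 0 (Y(d, n) = (2*d)*0 = 0)
J(V) = 15 (J(V) = 6 - 3*(-3) = 6 + 9 = 15)
Z(U) = 0 (Z(U) = (0*(-3))/6 = (1/6)*0 = 0)
M = -692 (M = (-636 - 22) - 34 = -658 - 34 = -692)
Z(40) - M = 0 - 1*(-692) = 0 + 692 = 692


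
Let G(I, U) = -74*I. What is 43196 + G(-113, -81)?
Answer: 51558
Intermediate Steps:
43196 + G(-113, -81) = 43196 - 74*(-113) = 43196 + 8362 = 51558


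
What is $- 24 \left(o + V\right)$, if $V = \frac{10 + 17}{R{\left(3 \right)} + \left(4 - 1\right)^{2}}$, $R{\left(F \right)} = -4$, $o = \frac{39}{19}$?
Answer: $- \frac{16992}{95} \approx -178.86$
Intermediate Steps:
$o = \frac{39}{19}$ ($o = 39 \cdot \frac{1}{19} = \frac{39}{19} \approx 2.0526$)
$V = \frac{27}{5}$ ($V = \frac{10 + 17}{-4 + \left(4 - 1\right)^{2}} = \frac{27}{-4 + 3^{2}} = \frac{27}{-4 + 9} = \frac{27}{5} \approx 5.4$)
$- 24 \left(o + V\right) = - 24 \left(\frac{39}{19} + \frac{27}{5}\right) = \left(-24\right) \frac{708}{95} = - \frac{16992}{95}$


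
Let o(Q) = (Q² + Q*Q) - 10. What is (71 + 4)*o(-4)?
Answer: 1650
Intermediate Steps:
o(Q) = -10 + 2*Q² (o(Q) = (Q² + Q²) - 10 = 2*Q² - 10 = -10 + 2*Q²)
(71 + 4)*o(-4) = (71 + 4)*(-10 + 2*(-4)²) = 75*(-10 + 2*16) = 75*(-10 + 32) = 75*22 = 1650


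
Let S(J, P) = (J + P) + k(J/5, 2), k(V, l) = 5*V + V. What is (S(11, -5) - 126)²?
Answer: 285156/25 ≈ 11406.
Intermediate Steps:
k(V, l) = 6*V
S(J, P) = P + 11*J/5 (S(J, P) = (J + P) + 6*(J/5) = (J + P) + 6*J/5 = P + 11*J/5)
(S(11, -5) - 126)² = ((-5 + (11/5)*11) - 126)² = ((-5 + 121/5) - 126)² = (96/5 - 126)² = (-534/5)² = 285156/25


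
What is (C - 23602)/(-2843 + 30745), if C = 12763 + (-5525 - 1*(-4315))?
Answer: -12049/27902 ≈ -0.43183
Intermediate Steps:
C = 11553 (C = 12763 + (-5525 + 4315) = 12763 - 1210 = 11553)
(C - 23602)/(-2843 + 30745) = (11553 - 23602)/(-2843 + 30745) = -12049/27902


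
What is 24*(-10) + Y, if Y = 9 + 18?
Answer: -213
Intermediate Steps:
Y = 27
24*(-10) + Y = 24*(-10) + 27 = -240 + 27 = -213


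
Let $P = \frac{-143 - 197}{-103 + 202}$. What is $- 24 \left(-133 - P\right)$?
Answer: $\frac{102616}{33} \approx 3109.6$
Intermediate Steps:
$P = - \frac{340}{99} \approx -3.4343$
$- 24 \left(-133 - P\right) = - 24 \left(-133 - - \frac{340}{99}\right) = - 24 \left(-133 + \frac{340}{99}\right) = \left(-24\right) \left(- \frac{12827}{99}\right) = \frac{102616}{33}$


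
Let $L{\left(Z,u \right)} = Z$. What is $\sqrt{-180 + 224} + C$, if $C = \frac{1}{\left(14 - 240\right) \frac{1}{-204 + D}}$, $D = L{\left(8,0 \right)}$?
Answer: $\frac{98}{113} + 2 \sqrt{11} \approx 7.5005$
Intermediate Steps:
$D = 8$
$C = \frac{98}{113}$ ($C = \frac{1}{\left(14 - 240\right) \frac{1}{-204 + 8}} = \frac{1}{\left(-226\right) \frac{1}{-196}} = \frac{1}{\left(-226\right) \left(- \frac{1}{196}\right)} = \frac{1}{\frac{113}{98}} = \frac{98}{113} \approx 0.86726$)
$\sqrt{-180 + 224} + C = \sqrt{-180 + 224} + \frac{98}{113} = \sqrt{44} + \frac{98}{113} = 2 \sqrt{11} + \frac{98}{113} = \frac{98}{113} + 2 \sqrt{11}$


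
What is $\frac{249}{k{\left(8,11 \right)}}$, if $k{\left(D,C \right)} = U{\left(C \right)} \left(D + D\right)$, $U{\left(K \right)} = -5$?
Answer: $- \frac{249}{80} \approx -3.1125$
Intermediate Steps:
$k{\left(D,C \right)} = - 10 D$ ($k{\left(D,C \right)} = - 5 \left(D + D\right) = - 5 \cdot 2 D = - 10 D$)
$\frac{249}{k{\left(8,11 \right)}} = \frac{249}{\left(-10\right) 8} = \frac{249}{-80} = 249 \left(- \frac{1}{80}\right) = - \frac{249}{80}$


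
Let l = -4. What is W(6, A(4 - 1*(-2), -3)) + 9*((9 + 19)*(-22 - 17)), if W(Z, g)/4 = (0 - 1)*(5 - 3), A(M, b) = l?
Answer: -9836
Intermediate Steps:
A(M, b) = -4
W(Z, g) = -8 (W(Z, g) = 4*((0 - 1)*(5 - 3)) = 4*(-1*2) = 4*(-2) = -8)
W(6, A(4 - 1*(-2), -3)) + 9*((9 + 19)*(-22 - 17)) = -8 + 9*((9 + 19)*(-22 - 17)) = -8 + 9*(28*(-39)) = -8 + 9*(-1092) = -8 - 9828 = -9836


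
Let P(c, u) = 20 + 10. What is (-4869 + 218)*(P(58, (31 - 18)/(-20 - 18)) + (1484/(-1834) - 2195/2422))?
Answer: -41738925133/317282 ≈ -1.3155e+5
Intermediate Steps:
P(c, u) = 30
(-4869 + 218)*(P(58, (31 - 18)/(-20 - 18)) + (1484/(-1834) - 2195/2422)) = (-4869 + 218)*(30 + (1484/(-1834) - 2195/2422)) = -4651*(30 + (1484*(-1/1834) - 2195*1/2422)) = -4651*(30 + (-106/131 - 2195/2422)) = -4651*(30 - 544277/317282) = -4651*8974183/317282 = -41738925133/317282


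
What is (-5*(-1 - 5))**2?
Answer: 900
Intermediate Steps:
(-5*(-1 - 5))**2 = (-5*(-6))**2 = 30**2 = 900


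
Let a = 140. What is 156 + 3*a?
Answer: 576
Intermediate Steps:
156 + 3*a = 156 + 3*140 = 156 + 420 = 576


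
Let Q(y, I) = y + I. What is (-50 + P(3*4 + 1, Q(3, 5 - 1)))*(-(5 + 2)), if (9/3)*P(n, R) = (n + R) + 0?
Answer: 910/3 ≈ 303.33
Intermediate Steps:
Q(y, I) = I + y
P(n, R) = R/3 + n/3 (P(n, R) = ((n + R) + 0)/3 = ((R + n) + 0)/3 = (R + n)/3 = R/3 + n/3)
(-50 + P(3*4 + 1, Q(3, 5 - 1)))*(-(5 + 2)) = (-50 + (((5 - 1) + 3)/3 + (3*4 + 1)/3))*(-(5 + 2)) = (-50 + ((4 + 3)/3 + (12 + 1)/3))*(-1*7) = (-50 + ((⅓)*7 + (⅓)*13))*(-7) = (-50 + (7/3 + 13/3))*(-7) = (-50 + 20/3)*(-7) = -130/3*(-7) = 910/3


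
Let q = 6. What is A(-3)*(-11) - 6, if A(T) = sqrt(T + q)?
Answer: -6 - 11*sqrt(3) ≈ -25.053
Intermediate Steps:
A(T) = sqrt(6 + T) (A(T) = sqrt(T + 6) = sqrt(6 + T))
A(-3)*(-11) - 6 = sqrt(6 - 3)*(-11) - 6 = sqrt(3)*(-11) - 6 = -11*sqrt(3) - 6 = -6 - 11*sqrt(3)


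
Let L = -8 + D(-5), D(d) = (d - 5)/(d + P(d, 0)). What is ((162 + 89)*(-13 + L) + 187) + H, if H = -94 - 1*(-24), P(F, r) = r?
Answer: -4652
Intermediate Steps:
D(d) = (-5 + d)/d (D(d) = (d - 5)/(d + 0) = (-5 + d)/d)
H = -70 (H = -94 + 24 = -70)
L = -6 (L = -8 + (-5 - 5)/(-5) = -8 - ⅕*(-10) = -8 + 2 = -6)
((162 + 89)*(-13 + L) + 187) + H = ((162 + 89)*(-13 - 6) + 187) - 70 = (251*(-19) + 187) - 70 = (-4769 + 187) - 70 = -4582 - 70 = -4652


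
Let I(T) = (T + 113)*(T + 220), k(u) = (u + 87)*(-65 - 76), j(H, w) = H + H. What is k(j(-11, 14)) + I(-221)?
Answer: -9057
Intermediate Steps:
j(H, w) = 2*H
k(u) = -12267 - 141*u (k(u) = (87 + u)*(-141) = -12267 - 141*u)
I(T) = (113 + T)*(220 + T)
k(j(-11, 14)) + I(-221) = (-12267 - 282*(-11)) + (24860 + (-221)**2 + 333*(-221)) = (-12267 - 141*(-22)) + (24860 + 48841 - 73593) = (-12267 + 3102) + 108 = -9165 + 108 = -9057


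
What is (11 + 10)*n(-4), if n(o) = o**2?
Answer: 336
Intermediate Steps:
(11 + 10)*n(-4) = (11 + 10)*(-4)**2 = 21*16 = 336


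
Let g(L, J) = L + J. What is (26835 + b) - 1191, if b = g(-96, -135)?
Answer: 25413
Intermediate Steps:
g(L, J) = J + L
b = -231 (b = -135 - 96 = -231)
(26835 + b) - 1191 = (26835 - 231) - 1191 = 26604 - 1191 = 25413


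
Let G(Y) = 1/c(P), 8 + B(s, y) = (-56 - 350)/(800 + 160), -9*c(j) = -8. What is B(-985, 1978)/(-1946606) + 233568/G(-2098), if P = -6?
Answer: 193990344626123/934370880 ≈ 2.0762e+5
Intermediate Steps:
c(j) = 8/9 (c(j) = -1/9*(-8) = 8/9)
B(s, y) = -4043/480 (B(s, y) = -8 + (-56 - 350)/(800 + 160) = -8 - 406/960 = -8 - 406*1/960 = -8 - 203/480 = -4043/480)
G(Y) = 9/8 (G(Y) = 1/(8/9) = 9/8)
B(-985, 1978)/(-1946606) + 233568/G(-2098) = -4043/480/(-1946606) + 233568/(9/8) = -4043/480*(-1/1946606) + 233568*(8/9) = 4043/934370880 + 207616 = 193990344626123/934370880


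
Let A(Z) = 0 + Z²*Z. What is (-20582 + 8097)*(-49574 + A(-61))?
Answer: 3452789175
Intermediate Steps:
A(Z) = Z³ (A(Z) = 0 + Z³ = Z³)
(-20582 + 8097)*(-49574 + A(-61)) = (-20582 + 8097)*(-49574 + (-61)³) = -12485*(-49574 - 226981) = -12485*(-276555) = 3452789175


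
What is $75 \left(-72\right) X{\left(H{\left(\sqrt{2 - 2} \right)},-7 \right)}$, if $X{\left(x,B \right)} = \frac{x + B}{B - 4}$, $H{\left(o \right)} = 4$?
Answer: $- \frac{16200}{11} \approx -1472.7$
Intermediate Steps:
$X{\left(x,B \right)} = \frac{B + x}{-4 + B}$
$75 \left(-72\right) X{\left(H{\left(\sqrt{2 - 2} \right)},-7 \right)} = 75 \left(-72\right) \frac{-7 + 4}{-4 - 7} = - 5400 \frac{1}{-11} \left(-3\right) = - 5400 \left(\left(- \frac{1}{11}\right) \left(-3\right)\right) = \left(-5400\right) \frac{3}{11} = - \frac{16200}{11}$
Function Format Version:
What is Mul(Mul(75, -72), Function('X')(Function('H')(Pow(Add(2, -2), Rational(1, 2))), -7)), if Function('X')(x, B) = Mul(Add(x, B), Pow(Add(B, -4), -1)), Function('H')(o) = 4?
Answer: Rational(-16200, 11) ≈ -1472.7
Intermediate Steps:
Function('X')(x, B) = Mul(Pow(Add(-4, B), -1), Add(B, x)) (Function('X')(x, B) = Mul(Add(B, x), Pow(Add(-4, B), -1)) = Mul(Pow(Add(-4, B), -1), Add(B, x)))
Mul(Mul(75, -72), Function('X')(Function('H')(Pow(Add(2, -2), Rational(1, 2))), -7)) = Mul(Mul(75, -72), Mul(Pow(Add(-4, -7), -1), Add(-7, 4))) = Mul(-5400, Mul(Pow(-11, -1), -3)) = Mul(-5400, Mul(Rational(-1, 11), -3)) = Mul(-5400, Rational(3, 11)) = Rational(-16200, 11)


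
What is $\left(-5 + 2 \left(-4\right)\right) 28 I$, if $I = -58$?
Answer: $21112$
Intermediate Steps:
$\left(-5 + 2 \left(-4\right)\right) 28 I = \left(-5 + 2 \left(-4\right)\right) 28 \left(-58\right) = \left(-5 - 8\right) 28 \left(-58\right) = \left(-13\right) 28 \left(-58\right) = \left(-364\right) \left(-58\right) = 21112$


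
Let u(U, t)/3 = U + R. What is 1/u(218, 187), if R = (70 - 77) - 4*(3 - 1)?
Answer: 1/609 ≈ 0.0016420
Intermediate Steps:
R = -15 (R = -7 - 4*2 = -7 - 8 = -15)
u(U, t) = -45 + 3*U (u(U, t) = 3*(U - 15) = 3*(-15 + U) = -45 + 3*U)
1/u(218, 187) = 1/(-45 + 3*218) = 1/(-45 + 654) = 1/609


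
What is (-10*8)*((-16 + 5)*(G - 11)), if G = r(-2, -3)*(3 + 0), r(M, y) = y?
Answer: -17600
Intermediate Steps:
G = -9 (G = -3*(3 + 0) = -3*3 = -9)
(-10*8)*((-16 + 5)*(G - 11)) = (-10*8)*((-16 + 5)*(-9 - 11)) = -(-880)*(-20) = -80*220 = -17600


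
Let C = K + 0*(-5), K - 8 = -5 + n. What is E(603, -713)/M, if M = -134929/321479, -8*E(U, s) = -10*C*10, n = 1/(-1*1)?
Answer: -8036975/134929 ≈ -59.564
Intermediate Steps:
n = -1 (n = 1/(-1) = -1)
K = 2 (K = 8 + (-5 - 1) = 8 - 6 = 2)
C = 2 (C = 2 + 0*(-5) = 2 + 0 = 2)
E(U, s) = 25 (E(U, s) = -(-10*2)*10/8 = -(-5)*10/2 = -⅛*(-200) = 25)
M = -134929/321479 (M = -134929*1/321479 = -134929/321479 ≈ -0.41971)
E(603, -713)/M = 25/(-134929/321479) = 25*(-321479/134929) = -8036975/134929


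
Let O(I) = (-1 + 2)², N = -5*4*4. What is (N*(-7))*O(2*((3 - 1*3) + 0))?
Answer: 560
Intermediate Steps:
N = -80 (N = -20*4 = -80)
O(I) = 1 (O(I) = 1² = 1)
(N*(-7))*O(2*((3 - 1*3) + 0)) = -80*(-7)*1 = 560*1 = 560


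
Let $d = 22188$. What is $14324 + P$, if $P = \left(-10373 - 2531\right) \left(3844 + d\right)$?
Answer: $-335902604$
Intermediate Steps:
$P = -335916928$ ($P = \left(-10373 - 2531\right) \left(3844 + 22188\right) = \left(-12904\right) 26032 = -335916928$)
$14324 + P = 14324 - 335916928 = -335902604$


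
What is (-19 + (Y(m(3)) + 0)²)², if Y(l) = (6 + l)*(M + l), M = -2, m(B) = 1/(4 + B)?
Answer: 71215327044/5764801 ≈ 12353.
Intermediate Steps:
Y(l) = (-2 + l)*(6 + l) (Y(l) = (6 + l)*(-2 + l) = (-2 + l)*(6 + l))
(-19 + (Y(m(3)) + 0)²)² = (-19 + ((-12 + (1/(4 + 3))² + 4/(4 + 3)) + 0)²)² = (-19 + ((-12 + (1/7)² + 4/7) + 0)²)² = (-19 + ((-12 + (⅐)² + 4*(⅐)) + 0)²)² = (-19 + ((-12 + 1/49 + 4/7) + 0)²)² = (-19 + (-559/49 + 0)²)² = (-19 + (-559/49)²)² = (-19 + 312481/2401)² = (266862/2401)² = 71215327044/5764801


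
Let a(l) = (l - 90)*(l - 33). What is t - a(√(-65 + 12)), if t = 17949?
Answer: 15032 + 123*I*√53 ≈ 15032.0 + 895.45*I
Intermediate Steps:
a(l) = (-90 + l)*(-33 + l)
t - a(√(-65 + 12)) = 17949 - (2970 + (√(-65 + 12))² - 123*√(-65 + 12)) = 17949 - (2970 + (√(-53))² - 123*I*√53) = 17949 - (2970 + (I*√53)² - 123*I*√53) = 17949 - (2970 - 53 - 123*I*√53) = 17949 - (2917 - 123*I*√53) = 17949 + (-2917 + 123*I*√53) = 15032 + 123*I*√53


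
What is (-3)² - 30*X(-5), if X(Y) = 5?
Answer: -141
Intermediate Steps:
(-3)² - 30*X(-5) = (-3)² - 30*5 = 9 - 150 = -141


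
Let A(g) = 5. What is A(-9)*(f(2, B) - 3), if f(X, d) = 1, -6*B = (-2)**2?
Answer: -10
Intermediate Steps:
B = -2/3 (B = -1/6*(-2)**2 = -1/6*4 = -2/3 ≈ -0.66667)
A(-9)*(f(2, B) - 3) = 5*(1 - 3) = 5*(-2) = -10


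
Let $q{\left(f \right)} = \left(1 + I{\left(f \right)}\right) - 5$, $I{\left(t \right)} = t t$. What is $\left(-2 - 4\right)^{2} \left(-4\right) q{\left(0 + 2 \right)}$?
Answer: $0$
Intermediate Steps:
$I{\left(t \right)} = t^{2}$
$q{\left(f \right)} = -4 + f^{2}$ ($q{\left(f \right)} = \left(1 + f^{2}\right) - 5 = -4 + f^{2}$)
$\left(-2 - 4\right)^{2} \left(-4\right) q{\left(0 + 2 \right)} = \left(-2 - 4\right)^{2} \left(-4\right) \left(-4 + \left(0 + 2\right)^{2}\right) = \left(-6\right)^{2} \left(-4\right) \left(-4 + 2^{2}\right) = 36 \left(-4\right) \left(-4 + 4\right) = \left(-144\right) 0 = 0$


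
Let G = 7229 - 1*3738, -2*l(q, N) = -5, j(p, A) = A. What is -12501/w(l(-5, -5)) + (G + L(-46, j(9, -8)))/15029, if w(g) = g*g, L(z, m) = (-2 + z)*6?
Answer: -751430041/375725 ≈ -1999.9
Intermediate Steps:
l(q, N) = 5/2 (l(q, N) = -1/2*(-5) = 5/2)
G = 3491 (G = 7229 - 3738 = 3491)
L(z, m) = -12 + 6*z
w(g) = g**2
-12501/w(l(-5, -5)) + (G + L(-46, j(9, -8)))/15029 = -12501/((5/2)**2) + (3491 + (-12 + 6*(-46)))/15029 = -12501/25/4 + (3491 + (-12 - 276))*(1/15029) = -12501*4/25 + (3491 - 288)*(1/15029) = -50004/25 + 3203*(1/15029) = -50004/25 + 3203/15029 = -751430041/375725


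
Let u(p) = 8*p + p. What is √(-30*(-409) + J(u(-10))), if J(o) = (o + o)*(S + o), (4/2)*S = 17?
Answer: 2*√6735 ≈ 164.13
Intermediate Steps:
S = 17/2 (S = (½)*17 = 17/2 ≈ 8.5000)
u(p) = 9*p
J(o) = 2*o*(17/2 + o) (J(o) = (o + o)*(17/2 + o) = (2*o)*(17/2 + o) = 2*o*(17/2 + o))
√(-30*(-409) + J(u(-10))) = √(-30*(-409) + (9*(-10))*(17 + 2*(9*(-10)))) = √(12270 - 90*(17 + 2*(-90))) = √(12270 - 90*(17 - 180)) = √(12270 - 90*(-163)) = √(12270 + 14670) = √26940 = 2*√6735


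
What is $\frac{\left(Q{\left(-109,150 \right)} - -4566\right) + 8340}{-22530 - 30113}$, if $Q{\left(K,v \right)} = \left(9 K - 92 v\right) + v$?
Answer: $\frac{1725}{52643} \approx 0.032768$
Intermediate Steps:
$Q{\left(K,v \right)} = - 91 v + 9 K$ ($Q{\left(K,v \right)} = \left(- 92 v + 9 K\right) + v = - 91 v + 9 K$)
$\frac{\left(Q{\left(-109,150 \right)} - -4566\right) + 8340}{-22530 - 30113} = \frac{\left(\left(\left(-91\right) 150 + 9 \left(-109\right)\right) - -4566\right) + 8340}{-22530 - 30113} = \frac{\left(\left(-13650 - 981\right) + 4566\right) + 8340}{-52643} = \left(\left(-14631 + 4566\right) + 8340\right) \left(- \frac{1}{52643}\right) = \left(-10065 + 8340\right) \left(- \frac{1}{52643}\right) = \left(-1725\right) \left(- \frac{1}{52643}\right) = \frac{1725}{52643}$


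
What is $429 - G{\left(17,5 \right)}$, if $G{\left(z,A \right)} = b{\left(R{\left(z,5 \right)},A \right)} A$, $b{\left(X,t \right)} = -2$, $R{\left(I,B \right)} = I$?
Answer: $439$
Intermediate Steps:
$G{\left(z,A \right)} = - 2 A$
$429 - G{\left(17,5 \right)} = 429 - \left(-2\right) 5 = 429 - -10 = 429 + 10 = 439$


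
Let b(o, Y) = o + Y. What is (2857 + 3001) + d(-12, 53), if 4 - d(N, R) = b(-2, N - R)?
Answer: 5929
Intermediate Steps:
b(o, Y) = Y + o
d(N, R) = 6 + R - N (d(N, R) = 4 - ((N - R) - 2) = 4 - (-2 + N - R) = 4 + (2 + R - N) = 6 + R - N)
(2857 + 3001) + d(-12, 53) = (2857 + 3001) + (6 + 53 - 1*(-12)) = 5858 + (6 + 53 + 12) = 5858 + 71 = 5929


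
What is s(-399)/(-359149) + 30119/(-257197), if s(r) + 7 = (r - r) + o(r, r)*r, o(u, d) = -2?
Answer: -1574378794/13196006479 ≈ -0.11931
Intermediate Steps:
s(r) = -7 - 2*r (s(r) = -7 + ((r - r) - 2*r) = -7 + (0 - 2*r) = -7 - 2*r)
s(-399)/(-359149) + 30119/(-257197) = (-7 - 2*(-399))/(-359149) + 30119/(-257197) = (-7 + 798)*(-1/359149) + 30119*(-1/257197) = 791*(-1/359149) - 30119/257197 = -113/51307 - 30119/257197 = -1574378794/13196006479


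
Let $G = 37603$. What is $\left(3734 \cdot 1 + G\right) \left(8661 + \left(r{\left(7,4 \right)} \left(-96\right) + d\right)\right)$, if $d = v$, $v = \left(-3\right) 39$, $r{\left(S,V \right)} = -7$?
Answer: $380961792$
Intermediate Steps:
$v = -117$
$d = -117$
$\left(3734 \cdot 1 + G\right) \left(8661 + \left(r{\left(7,4 \right)} \left(-96\right) + d\right)\right) = \left(3734 \cdot 1 + 37603\right) \left(8661 - -555\right) = \left(3734 + 37603\right) \left(8661 + \left(672 - 117\right)\right) = 41337 \left(8661 + 555\right) = 41337 \cdot 9216 = 380961792$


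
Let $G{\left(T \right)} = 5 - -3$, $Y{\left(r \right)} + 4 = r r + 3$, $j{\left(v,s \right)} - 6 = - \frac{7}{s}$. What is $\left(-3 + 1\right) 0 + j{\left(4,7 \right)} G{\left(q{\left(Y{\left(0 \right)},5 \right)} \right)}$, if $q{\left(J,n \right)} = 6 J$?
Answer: $40$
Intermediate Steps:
$j{\left(v,s \right)} = 6 - \frac{7}{s}$
$Y{\left(r \right)} = -1 + r^{2}$ ($Y{\left(r \right)} = -4 + \left(r r + 3\right) = -4 + \left(r^{2} + 3\right) = -4 + \left(3 + r^{2}\right) = -1 + r^{2}$)
$G{\left(T \right)} = 8$ ($G{\left(T \right)} = 5 + 3 = 8$)
$\left(-3 + 1\right) 0 + j{\left(4,7 \right)} G{\left(q{\left(Y{\left(0 \right)},5 \right)} \right)} = \left(-3 + 1\right) 0 + \left(6 - \frac{7}{7}\right) 8 = \left(-2\right) 0 + \left(6 - 1\right) 8 = 0 + \left(6 - 1\right) 8 = 0 + 5 \cdot 8 = 0 + 40 = 40$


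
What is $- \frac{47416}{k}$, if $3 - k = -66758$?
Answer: $- \frac{47416}{66761} \approx -0.71023$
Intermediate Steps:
$k = 66761$ ($k = 3 - -66758 = 3 + 66758 = 66761$)
$- \frac{47416}{k} = - \frac{47416}{66761}$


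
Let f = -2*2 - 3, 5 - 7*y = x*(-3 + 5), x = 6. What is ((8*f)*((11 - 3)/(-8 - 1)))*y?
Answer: -448/9 ≈ -49.778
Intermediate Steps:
y = -1 (y = 5/7 - 6*(-3 + 5)/7 = 5/7 - 6*2/7 = 5/7 - 1/7*12 = 5/7 - 12/7 = -1)
f = -7 (f = -4 - 3 = -7)
((8*f)*((11 - 3)/(-8 - 1)))*y = ((8*(-7))*((11 - 3)/(-8 - 1)))*(-1) = -448/(-9)*(-1) = -448*(-1)/9*(-1) = -56*(-8/9)*(-1) = (448/9)*(-1) = -448/9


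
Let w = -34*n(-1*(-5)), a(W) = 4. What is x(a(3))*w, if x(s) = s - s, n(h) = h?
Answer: 0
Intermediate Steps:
w = -170 (w = -(-34)*(-5) = -34*5 = -170)
x(s) = 0
x(a(3))*w = 0*(-170) = 0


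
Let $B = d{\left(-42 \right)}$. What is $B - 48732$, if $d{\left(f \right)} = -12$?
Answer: $-48744$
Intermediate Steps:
$B = -12$
$B - 48732 = -12 - 48732 = -48744$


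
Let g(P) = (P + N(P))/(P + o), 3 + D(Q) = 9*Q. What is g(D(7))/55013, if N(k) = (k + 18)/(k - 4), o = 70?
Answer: 1719/200247320 ≈ 8.5844e-6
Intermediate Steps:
D(Q) = -3 + 9*Q
N(k) = (18 + k)/(-4 + k)
g(P) = (P + (18 + P)/(-4 + P))/(70 + P) (g(P) = (P + (18 + P)/(-4 + P))/(P + 70) = (P + (18 + P)/(-4 + P))/(70 + P))
g(D(7))/55013 = ((18 + (-3 + 9*7) + (-3 + 9*7)*(-4 + (-3 + 9*7)))/((-4 + (-3 + 9*7))*(70 + (-3 + 9*7))))/55013 = ((18 + (-3 + 63) + (-3 + 63)*(-4 + (-3 + 63)))/((-4 + (-3 + 63))*(70 + (-3 + 63))))*(1/55013) = ((18 + 60 + 60*(-4 + 60))/((-4 + 60)*(70 + 60)))*(1/55013) = ((18 + 60 + 60*56)/(56*130))*(1/55013) = ((1/56)*(1/130)*(18 + 60 + 3360))*(1/55013) = ((1/56)*(1/130)*3438)*(1/55013) = (1719/3640)*(1/55013) = 1719/200247320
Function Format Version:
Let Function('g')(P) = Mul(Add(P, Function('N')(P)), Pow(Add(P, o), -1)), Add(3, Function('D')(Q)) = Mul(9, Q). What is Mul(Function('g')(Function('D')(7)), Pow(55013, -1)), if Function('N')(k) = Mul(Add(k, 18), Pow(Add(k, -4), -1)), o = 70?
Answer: Rational(1719, 200247320) ≈ 8.5844e-6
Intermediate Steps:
Function('D')(Q) = Add(-3, Mul(9, Q))
Function('N')(k) = Mul(Pow(Add(-4, k), -1), Add(18, k)) (Function('N')(k) = Mul(Add(18, k), Pow(Add(-4, k), -1)) = Mul(Pow(Add(-4, k), -1), Add(18, k)))
Function('g')(P) = Mul(Pow(Add(70, P), -1), Add(P, Mul(Pow(Add(-4, P), -1), Add(18, P)))) (Function('g')(P) = Mul(Add(P, Mul(Pow(Add(-4, P), -1), Add(18, P))), Pow(Add(P, 70), -1)) = Mul(Add(P, Mul(Pow(Add(-4, P), -1), Add(18, P))), Pow(Add(70, P), -1)) = Mul(Pow(Add(70, P), -1), Add(P, Mul(Pow(Add(-4, P), -1), Add(18, P)))))
Mul(Function('g')(Function('D')(7)), Pow(55013, -1)) = Mul(Mul(Pow(Add(-4, Add(-3, Mul(9, 7))), -1), Pow(Add(70, Add(-3, Mul(9, 7))), -1), Add(18, Add(-3, Mul(9, 7)), Mul(Add(-3, Mul(9, 7)), Add(-4, Add(-3, Mul(9, 7)))))), Pow(55013, -1)) = Mul(Mul(Pow(Add(-4, Add(-3, 63)), -1), Pow(Add(70, Add(-3, 63)), -1), Add(18, Add(-3, 63), Mul(Add(-3, 63), Add(-4, Add(-3, 63))))), Rational(1, 55013)) = Mul(Mul(Pow(Add(-4, 60), -1), Pow(Add(70, 60), -1), Add(18, 60, Mul(60, Add(-4, 60)))), Rational(1, 55013)) = Mul(Mul(Pow(56, -1), Pow(130, -1), Add(18, 60, Mul(60, 56))), Rational(1, 55013)) = Mul(Mul(Rational(1, 56), Rational(1, 130), Add(18, 60, 3360)), Rational(1, 55013)) = Mul(Mul(Rational(1, 56), Rational(1, 130), 3438), Rational(1, 55013)) = Mul(Rational(1719, 3640), Rational(1, 55013)) = Rational(1719, 200247320)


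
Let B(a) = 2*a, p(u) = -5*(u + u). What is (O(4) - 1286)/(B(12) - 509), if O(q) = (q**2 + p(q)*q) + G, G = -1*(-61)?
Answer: 1369/485 ≈ 2.8227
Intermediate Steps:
p(u) = -10*u
G = 61
O(q) = 61 - 9*q**2 (O(q) = (q**2 + (-10*q)*q) + 61 = (q**2 - 10*q**2) + 61 = -9*q**2 + 61 = 61 - 9*q**2)
(O(4) - 1286)/(B(12) - 509) = ((61 - 9*4**2) - 1286)/(2*12 - 509) = ((61 - 9*16) - 1286)/(24 - 509) = ((61 - 144) - 1286)/(-485) = (-83 - 1286)*(-1/485) = -1369*(-1/485) = 1369/485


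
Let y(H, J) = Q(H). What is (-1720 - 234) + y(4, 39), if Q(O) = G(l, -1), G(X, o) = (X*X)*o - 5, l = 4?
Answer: -1975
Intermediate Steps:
G(X, o) = -5 + o*X**2 (G(X, o) = X**2*o - 5 = o*X**2 - 5 = -5 + o*X**2)
Q(O) = -21 (Q(O) = -5 - 1*4**2 = -5 - 1*16 = -5 - 16 = -21)
y(H, J) = -21
(-1720 - 234) + y(4, 39) = (-1720 - 234) - 21 = -1954 - 21 = -1975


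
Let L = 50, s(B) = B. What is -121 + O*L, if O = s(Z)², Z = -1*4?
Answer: 679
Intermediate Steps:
Z = -4
O = 16 (O = (-4)² = 16)
-121 + O*L = -121 + 16*50 = -121 + 800 = 679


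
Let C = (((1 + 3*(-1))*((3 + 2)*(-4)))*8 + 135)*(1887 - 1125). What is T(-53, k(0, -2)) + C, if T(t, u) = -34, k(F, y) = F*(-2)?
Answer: 346676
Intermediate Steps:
k(F, y) = -2*F
C = 346710 (C = (((1 - 3)*(5*(-4)))*8 + 135)*762 = (-2*(-20)*8 + 135)*762 = (40*8 + 135)*762 = (320 + 135)*762 = 455*762 = 346710)
T(-53, k(0, -2)) + C = -34 + 346710 = 346676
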